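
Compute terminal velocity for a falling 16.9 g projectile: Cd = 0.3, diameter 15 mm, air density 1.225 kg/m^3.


A = pi*(d/2)^2 = pi*(15/2000)^2 = 1.76715e-04 m^2
vt = sqrt(2mg/(Cd*rho*A)) = sqrt(2*0.0169*9.81/(0.3 * 1.225 * 1.76715e-04)) = 71.45 m/s

71.45 m/s


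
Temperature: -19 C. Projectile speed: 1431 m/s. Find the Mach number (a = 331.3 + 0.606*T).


a = 331.3 + 0.606*(-19) = 319.786 m/s
M = v/a = 1431/319.786 = 4.475

4.475


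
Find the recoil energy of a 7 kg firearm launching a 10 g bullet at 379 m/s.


v_r = m_p*v_p/m_gun = 0.01*379/7 = 0.541429 m/s, E_r = 0.5*m_gun*v_r^2 = 0.5*7*0.541429^2 = 1.026 J

1.026 J


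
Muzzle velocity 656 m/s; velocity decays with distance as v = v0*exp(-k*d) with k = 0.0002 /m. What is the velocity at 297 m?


v = v0*exp(-k*d) = 656*exp(-0.0002*297) = 618.2 m/s

618.2 m/s


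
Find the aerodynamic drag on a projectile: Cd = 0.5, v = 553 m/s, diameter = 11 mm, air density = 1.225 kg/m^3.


A = pi*(d/2)^2 = pi*(11/2000)^2 = 9.50332e-05 m^2
Fd = 0.5*Cd*rho*A*v^2 = 0.5*0.5*1.225*9.50332e-05*553^2 = 8.9 N

8.9 N


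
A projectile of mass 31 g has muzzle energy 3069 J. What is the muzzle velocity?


v = sqrt(2*E/m) = sqrt(2*3069/0.031) = 445 m/s

445 m/s


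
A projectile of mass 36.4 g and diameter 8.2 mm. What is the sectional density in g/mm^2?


SD = m/d^2 = 36.4/8.2^2 = 0.5413 g/mm^2

0.5413 g/mm^2


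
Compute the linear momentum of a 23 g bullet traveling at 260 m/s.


p = m*v = 0.023*260 = 5.98 kg·m/s

5.98 kg·m/s


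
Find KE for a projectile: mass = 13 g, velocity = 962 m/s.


E = 0.5*m*v^2 = 0.5*0.013*962^2 = 6015 J

6015 J


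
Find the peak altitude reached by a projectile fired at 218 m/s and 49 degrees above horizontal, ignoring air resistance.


H = (v0*sin(theta))^2 / (2g) = (218*sin(49°))^2 / (2*9.81) = 1380 m

1380 m


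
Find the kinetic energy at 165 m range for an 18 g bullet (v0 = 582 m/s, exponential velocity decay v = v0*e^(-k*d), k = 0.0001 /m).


v = v0*exp(-k*d) = 582*exp(-0.0001*165) = 572.476 m/s
E = 0.5*m*v^2 = 0.5*0.018*572.476^2 = 2950 J

2950 J


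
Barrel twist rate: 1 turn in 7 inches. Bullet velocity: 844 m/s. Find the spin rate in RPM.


twist_m = 7*0.0254 = 0.1778 m
spin = v/twist = 844/0.1778 = 4746.907 rev/s
RPM = spin*60 = 4746.907*60 ≈ 284814 RPM

284814 RPM


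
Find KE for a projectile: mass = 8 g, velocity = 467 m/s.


E = 0.5*m*v^2 = 0.5*0.008*467^2 = 872.4 J

872.4 J


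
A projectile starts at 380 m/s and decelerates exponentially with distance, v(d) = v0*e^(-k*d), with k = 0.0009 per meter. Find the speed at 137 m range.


v = v0*exp(-k*d) = 380*exp(-0.0009*137) = 335.9 m/s

335.9 m/s


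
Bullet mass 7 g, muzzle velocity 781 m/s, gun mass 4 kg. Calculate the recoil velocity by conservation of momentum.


v_recoil = m_p * v_p / m_gun = 0.007 * 781 / 4 = 1.367 m/s

1.367 m/s


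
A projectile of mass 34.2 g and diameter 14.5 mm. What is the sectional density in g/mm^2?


SD = m/d^2 = 34.2/14.5^2 = 0.1627 g/mm^2

0.1627 g/mm^2


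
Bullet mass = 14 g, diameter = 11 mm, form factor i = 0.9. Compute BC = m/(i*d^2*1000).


BC = m/(i*d^2*1000) = 14/(0.9 * 11^2 * 1000) = 0.0001286

0.0001286


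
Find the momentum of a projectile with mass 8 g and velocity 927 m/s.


p = m*v = 0.008*927 = 7.416 kg·m/s

7.416 kg·m/s


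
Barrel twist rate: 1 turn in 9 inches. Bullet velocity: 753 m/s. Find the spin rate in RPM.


twist_m = 9*0.0254 = 0.2286 m
spin = v/twist = 753/0.2286 = 3293.963 rev/s
RPM = spin*60 = 3293.963*60 ≈ 197638 RPM

197638 RPM


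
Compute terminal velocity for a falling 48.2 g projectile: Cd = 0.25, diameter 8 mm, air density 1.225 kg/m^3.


A = pi*(d/2)^2 = pi*(8/2000)^2 = 5.02655e-05 m^2
vt = sqrt(2mg/(Cd*rho*A)) = sqrt(2*0.0482*9.81/(0.25 * 1.225 * 5.02655e-05)) = 247.9 m/s

247.9 m/s


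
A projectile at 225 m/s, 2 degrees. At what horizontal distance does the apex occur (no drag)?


R = v0^2*sin(2*theta)/g = 225^2*sin(2*2°)/9.81 = 359.982 m
apex_dist = R/2 = 359.982/2 = 180 m

180 m


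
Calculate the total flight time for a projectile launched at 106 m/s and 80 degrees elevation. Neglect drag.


T = 2*v0*sin(theta)/g = 2*106*sin(80°)/9.81 = 21.28 s

21.28 s


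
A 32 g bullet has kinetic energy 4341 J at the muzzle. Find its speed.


v = sqrt(2*E/m) = sqrt(2*4341/0.032) = 520.9 m/s

520.9 m/s


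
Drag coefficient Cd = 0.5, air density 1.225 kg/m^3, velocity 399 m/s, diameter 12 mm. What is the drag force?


A = pi*(d/2)^2 = pi*(12/2000)^2 = 1.13097e-04 m^2
Fd = 0.5*Cd*rho*A*v^2 = 0.5*0.5*1.225*1.13097e-04*399^2 = 5.514 N

5.514 N


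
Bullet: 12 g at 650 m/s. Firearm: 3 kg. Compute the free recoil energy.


v_r = m_p*v_p/m_gun = 0.012*650/3 = 2.6 m/s, E_r = 0.5*m_gun*v_r^2 = 0.5*3*2.6^2 = 10.14 J

10.14 J


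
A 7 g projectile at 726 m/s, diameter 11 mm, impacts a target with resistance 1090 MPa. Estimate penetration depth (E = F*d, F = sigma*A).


A = pi*(d/2)^2 = pi*(11/2)^2 = 95.0332 mm^2
E = 0.5*m*v^2 = 0.5*0.007*726^2 = 1844.77 J
depth = E/(sigma*A) = 1844.77 J / (1090 MPa * 95.0332 mm^2) = 1844.77/(1090 * 95.0332) m = 0.017809 m ≈ 17.81 mm

17.81 mm


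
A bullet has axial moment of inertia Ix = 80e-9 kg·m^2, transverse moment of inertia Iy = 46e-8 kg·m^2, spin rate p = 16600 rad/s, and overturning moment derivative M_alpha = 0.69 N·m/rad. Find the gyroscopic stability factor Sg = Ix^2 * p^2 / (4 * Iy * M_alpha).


Sg = Ix^2 * p^2 / (4 * Iy * M_alpha) = (80e-9)^2 * 16600^2 / (4 * 46e-8 * 0.69) = 1.389

1.389


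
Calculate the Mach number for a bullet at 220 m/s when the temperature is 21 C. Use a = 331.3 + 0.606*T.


a = 331.3 + 0.606*(21) = 344.026 m/s
M = v/a = 220/344.026 = 0.6395

0.6395


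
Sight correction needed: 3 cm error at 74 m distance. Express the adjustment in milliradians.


1 mrad subtends 1 cm per 10 m of range, so adj = error_cm / (dist_m / 10) = 3 / (74/10) = 0.4054 mrad

0.4054 mrad


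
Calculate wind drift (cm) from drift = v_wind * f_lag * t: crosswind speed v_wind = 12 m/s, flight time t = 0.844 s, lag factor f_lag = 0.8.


drift = v_wind * lag * t = 12 * 0.8 * 0.844 = 8.1024 m ≈ 810.2 cm

810.2 cm


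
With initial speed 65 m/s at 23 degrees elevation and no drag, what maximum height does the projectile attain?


H = (v0*sin(theta))^2 / (2g) = (65*sin(23°))^2 / (2*9.81) = 32.88 m

32.88 m


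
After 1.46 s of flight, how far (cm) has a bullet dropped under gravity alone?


drop = 0.5*g*t^2 = 0.5*9.81*1.46^2 = 10.4555 m ≈ 1046 cm

1046 cm


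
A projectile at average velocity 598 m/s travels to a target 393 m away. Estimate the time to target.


t = d/v = 393/598 = 0.6572 s

0.6572 s


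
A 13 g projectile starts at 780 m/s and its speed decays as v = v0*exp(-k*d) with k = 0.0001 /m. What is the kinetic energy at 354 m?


v = v0*exp(-k*d) = 780*exp(-0.0001*354) = 752.871 m/s
E = 0.5*m*v^2 = 0.5*0.013*752.871^2 = 3684 J

3684 J


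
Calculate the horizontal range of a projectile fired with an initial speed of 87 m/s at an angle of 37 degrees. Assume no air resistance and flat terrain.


R = v0^2 * sin(2*theta) / g = 87^2 * sin(2*37°) / 9.81 = 741.7 m

741.7 m


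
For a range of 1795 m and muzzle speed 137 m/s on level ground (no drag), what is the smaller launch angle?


sin(2*theta) = R*g/v0^2 = 1795*9.81/137^2 = 0.938193, theta = arcsin(0.938193)/2 = 34.88°

34.88 degrees


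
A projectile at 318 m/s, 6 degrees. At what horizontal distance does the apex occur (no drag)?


R = v0^2*sin(2*theta)/g = 318^2*sin(2*6°)/9.81 = 2143.21 m
apex_dist = R/2 = 2143.21/2 = 1072 m

1072 m


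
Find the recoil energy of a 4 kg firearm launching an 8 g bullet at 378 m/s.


v_r = m_p*v_p/m_gun = 0.008*378/4 = 0.756 m/s, E_r = 0.5*m_gun*v_r^2 = 0.5*4*0.756^2 = 1.143 J

1.143 J


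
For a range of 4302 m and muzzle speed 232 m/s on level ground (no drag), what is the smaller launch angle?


sin(2*theta) = R*g/v0^2 = 4302*9.81/232^2 = 0.784086, theta = arcsin(0.784086)/2 = 25.82°

25.82 degrees


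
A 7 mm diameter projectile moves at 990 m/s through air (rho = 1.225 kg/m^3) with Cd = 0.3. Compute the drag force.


A = pi*(d/2)^2 = pi*(7/2000)^2 = 3.84845e-05 m^2
Fd = 0.5*Cd*rho*A*v^2 = 0.5*0.3*1.225*3.84845e-05*990^2 = 6.931 N

6.931 N


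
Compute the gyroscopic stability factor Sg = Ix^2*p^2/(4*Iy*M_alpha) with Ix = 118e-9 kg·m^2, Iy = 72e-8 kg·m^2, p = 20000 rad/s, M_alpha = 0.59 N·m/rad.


Sg = Ix^2 * p^2 / (4 * Iy * M_alpha) = (118e-9)^2 * 20000^2 / (4 * 72e-8 * 0.59) = 3.278

3.278


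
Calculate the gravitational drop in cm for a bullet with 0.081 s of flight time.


drop = 0.5*g*t^2 = 0.5*9.81*0.081^2 = 0.0321817 m ≈ 3.218 cm

3.218 cm


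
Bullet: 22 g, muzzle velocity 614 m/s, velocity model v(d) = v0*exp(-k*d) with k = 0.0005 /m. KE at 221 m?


v = v0*exp(-k*d) = 614*exp(-0.0005*221) = 549.767 m/s
E = 0.5*m*v^2 = 0.5*0.022*549.767^2 = 3325 J

3325 J


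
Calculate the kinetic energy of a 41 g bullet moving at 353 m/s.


E = 0.5*m*v^2 = 0.5*0.041*353^2 = 2554 J

2554 J


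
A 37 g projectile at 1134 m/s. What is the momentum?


p = m*v = 0.037*1134 = 41.96 kg·m/s

41.96 kg·m/s


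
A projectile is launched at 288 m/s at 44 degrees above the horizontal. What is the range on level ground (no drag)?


R = v0^2 * sin(2*theta) / g = 288^2 * sin(2*44°) / 9.81 = 8450 m

8450 m


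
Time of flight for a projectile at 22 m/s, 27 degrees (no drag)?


T = 2*v0*sin(theta)/g = 2*22*sin(27°)/9.81 = 2.036 s

2.036 s


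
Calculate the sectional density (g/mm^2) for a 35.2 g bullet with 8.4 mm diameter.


SD = m/d^2 = 35.2/8.4^2 = 0.4989 g/mm^2

0.4989 g/mm^2


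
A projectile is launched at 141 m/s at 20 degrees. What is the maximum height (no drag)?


H = (v0*sin(theta))^2 / (2g) = (141*sin(20°))^2 / (2*9.81) = 118.5 m

118.5 m


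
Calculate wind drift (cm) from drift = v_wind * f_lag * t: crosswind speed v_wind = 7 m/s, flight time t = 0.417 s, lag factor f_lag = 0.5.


drift = v_wind * lag * t = 7 * 0.5 * 0.417 = 1.4595 m ≈ 145.9 cm

145.9 cm


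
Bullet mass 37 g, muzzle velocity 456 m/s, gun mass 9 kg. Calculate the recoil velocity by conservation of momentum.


v_recoil = m_p * v_p / m_gun = 0.037 * 456 / 9 = 1.875 m/s

1.875 m/s


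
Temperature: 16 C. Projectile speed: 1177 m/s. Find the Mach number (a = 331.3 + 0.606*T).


a = 331.3 + 0.606*(16) = 340.996 m/s
M = v/a = 1177/340.996 = 3.452

3.452


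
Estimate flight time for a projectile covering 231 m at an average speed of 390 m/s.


t = d/v = 231/390 = 0.5923 s

0.5923 s


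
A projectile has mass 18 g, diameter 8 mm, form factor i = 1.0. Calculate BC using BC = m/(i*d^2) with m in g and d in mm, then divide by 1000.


BC = m/(i*d^2*1000) = 18/(1.0 * 8^2 * 1000) = 0.0002812

0.0002812


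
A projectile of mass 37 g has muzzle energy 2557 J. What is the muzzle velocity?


v = sqrt(2*E/m) = sqrt(2*2557/0.037) = 371.8 m/s

371.8 m/s


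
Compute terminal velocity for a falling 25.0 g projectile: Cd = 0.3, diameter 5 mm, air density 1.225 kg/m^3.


A = pi*(d/2)^2 = pi*(5/2000)^2 = 1.96350e-05 m^2
vt = sqrt(2mg/(Cd*rho*A)) = sqrt(2*0.025*9.81/(0.3 * 1.225 * 1.96350e-05)) = 260.7 m/s

260.7 m/s


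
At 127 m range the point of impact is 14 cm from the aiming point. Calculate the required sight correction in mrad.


1 mrad subtends 1 cm per 10 m of range, so adj = error_cm / (dist_m / 10) = 14 / (127/10) = 1.102 mrad

1.102 mrad


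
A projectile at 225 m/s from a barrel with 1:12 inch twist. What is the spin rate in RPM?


twist_m = 12*0.0254 = 0.3048 m
spin = v/twist = 225/0.3048 = 738.189 rev/s
RPM = spin*60 = 738.189*60 ≈ 44291 RPM

44291 RPM


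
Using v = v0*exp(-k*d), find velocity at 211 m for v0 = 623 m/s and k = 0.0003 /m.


v = v0*exp(-k*d) = 623*exp(-0.0003*211) = 584.8 m/s

584.8 m/s


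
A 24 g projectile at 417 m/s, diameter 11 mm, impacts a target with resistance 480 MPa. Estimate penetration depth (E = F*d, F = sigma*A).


A = pi*(d/2)^2 = pi*(11/2)^2 = 95.0332 mm^2
E = 0.5*m*v^2 = 0.5*0.024*417^2 = 2086.67 J
depth = E/(sigma*A) = 2086.67 J / (480 MPa * 95.0332 mm^2) = 2086.67/(480 * 95.0332) m = 0.0457443 m ≈ 45.74 mm

45.74 mm


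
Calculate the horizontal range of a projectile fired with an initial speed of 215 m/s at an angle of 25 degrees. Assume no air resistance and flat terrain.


R = v0^2 * sin(2*theta) / g = 215^2 * sin(2*25°) / 9.81 = 3610 m

3610 m


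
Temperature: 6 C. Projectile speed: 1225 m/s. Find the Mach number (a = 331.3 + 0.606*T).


a = 331.3 + 0.606*(6) = 334.936 m/s
M = v/a = 1225/334.936 = 3.657

3.657


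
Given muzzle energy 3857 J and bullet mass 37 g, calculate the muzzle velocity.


v = sqrt(2*E/m) = sqrt(2*3857/0.037) = 456.6 m/s

456.6 m/s


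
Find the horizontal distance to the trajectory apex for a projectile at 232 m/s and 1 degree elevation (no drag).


R = v0^2*sin(2*theta)/g = 232^2*sin(2*1°)/9.81 = 191.481 m
apex_dist = R/2 = 191.481/2 = 95.74 m

95.74 m


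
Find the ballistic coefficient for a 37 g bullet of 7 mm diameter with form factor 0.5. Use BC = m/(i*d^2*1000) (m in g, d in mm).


BC = m/(i*d^2*1000) = 37/(0.5 * 7^2 * 1000) = 0.00151

0.00151


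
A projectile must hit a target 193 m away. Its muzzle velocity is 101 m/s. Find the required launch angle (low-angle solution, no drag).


sin(2*theta) = R*g/v0^2 = 193*9.81/101^2 = 0.185602, theta = arcsin(0.185602)/2 = 5.348°

5.348 degrees


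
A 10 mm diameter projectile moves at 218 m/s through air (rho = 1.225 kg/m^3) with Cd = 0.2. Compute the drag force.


A = pi*(d/2)^2 = pi*(10/2000)^2 = 7.85398e-05 m^2
Fd = 0.5*Cd*rho*A*v^2 = 0.5*0.2*1.225*7.85398e-05*218^2 = 0.4572 N

0.4572 N


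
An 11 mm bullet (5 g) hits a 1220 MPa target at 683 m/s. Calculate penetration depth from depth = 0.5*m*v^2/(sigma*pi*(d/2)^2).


A = pi*(d/2)^2 = pi*(11/2)^2 = 95.0332 mm^2
E = 0.5*m*v^2 = 0.5*0.005*683^2 = 1166.22 J
depth = E/(sigma*A) = 1166.22 J / (1220 MPa * 95.0332 mm^2) = 1166.22/(1220 * 95.0332) m = 0.0100588 m ≈ 10.06 mm

10.06 mm


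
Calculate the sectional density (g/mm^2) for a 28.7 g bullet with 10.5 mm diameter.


SD = m/d^2 = 28.7/10.5^2 = 0.2603 g/mm^2

0.2603 g/mm^2


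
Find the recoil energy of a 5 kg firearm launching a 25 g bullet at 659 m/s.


v_r = m_p*v_p/m_gun = 0.025*659/5 = 3.295 m/s, E_r = 0.5*m_gun*v_r^2 = 0.5*5*3.295^2 = 27.14 J

27.14 J


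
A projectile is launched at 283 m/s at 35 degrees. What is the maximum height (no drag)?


H = (v0*sin(theta))^2 / (2g) = (283*sin(35°))^2 / (2*9.81) = 1343 m

1343 m


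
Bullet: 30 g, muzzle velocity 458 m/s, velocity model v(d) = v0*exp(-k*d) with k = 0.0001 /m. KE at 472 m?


v = v0*exp(-k*d) = 458*exp(-0.0001*472) = 436.885 m/s
E = 0.5*m*v^2 = 0.5*0.03*436.885^2 = 2863 J

2863 J


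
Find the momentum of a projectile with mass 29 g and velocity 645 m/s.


p = m*v = 0.029*645 = 18.71 kg·m/s

18.71 kg·m/s


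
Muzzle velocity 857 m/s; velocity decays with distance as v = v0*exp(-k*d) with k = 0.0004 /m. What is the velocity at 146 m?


v = v0*exp(-k*d) = 857*exp(-0.0004*146) = 808.4 m/s

808.4 m/s


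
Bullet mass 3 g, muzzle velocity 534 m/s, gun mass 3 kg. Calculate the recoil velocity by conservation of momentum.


v_recoil = m_p * v_p / m_gun = 0.003 * 534 / 3 = 0.534 m/s

0.534 m/s


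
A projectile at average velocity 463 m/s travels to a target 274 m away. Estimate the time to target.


t = d/v = 274/463 = 0.5918 s

0.5918 s


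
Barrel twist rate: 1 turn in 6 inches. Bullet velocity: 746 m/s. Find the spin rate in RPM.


twist_m = 6*0.0254 = 0.1524 m
spin = v/twist = 746/0.1524 = 4895.013 rev/s
RPM = spin*60 = 4895.013*60 ≈ 293701 RPM

293701 RPM


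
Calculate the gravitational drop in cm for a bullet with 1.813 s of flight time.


drop = 0.5*g*t^2 = 0.5*9.81*1.813^2 = 16.1226 m ≈ 1612 cm

1612 cm


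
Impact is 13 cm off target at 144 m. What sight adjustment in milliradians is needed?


1 mrad subtends 1 cm per 10 m of range, so adj = error_cm / (dist_m / 10) = 13 / (144/10) = 0.9028 mrad

0.9028 mrad


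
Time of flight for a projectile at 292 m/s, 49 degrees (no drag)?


T = 2*v0*sin(theta)/g = 2*292*sin(49°)/9.81 = 44.93 s

44.93 s


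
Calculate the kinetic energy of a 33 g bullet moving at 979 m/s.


E = 0.5*m*v^2 = 0.5*0.033*979^2 = 15814 J

15814 J


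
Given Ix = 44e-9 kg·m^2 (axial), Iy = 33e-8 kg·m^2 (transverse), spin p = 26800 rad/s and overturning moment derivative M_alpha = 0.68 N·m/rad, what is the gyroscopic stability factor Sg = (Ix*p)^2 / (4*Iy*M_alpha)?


Sg = Ix^2 * p^2 / (4 * Iy * M_alpha) = (44e-9)^2 * 26800^2 / (4 * 33e-8 * 0.68) = 1.549

1.549


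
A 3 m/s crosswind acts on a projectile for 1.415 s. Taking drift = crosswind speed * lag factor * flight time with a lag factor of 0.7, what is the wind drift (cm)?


drift = v_wind * lag * t = 3 * 0.7 * 1.415 = 2.9715 m ≈ 297.1 cm

297.1 cm


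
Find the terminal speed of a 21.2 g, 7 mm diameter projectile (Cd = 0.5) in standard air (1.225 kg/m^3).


A = pi*(d/2)^2 = pi*(7/2000)^2 = 3.84845e-05 m^2
vt = sqrt(2mg/(Cd*rho*A)) = sqrt(2*0.0212*9.81/(0.5 * 1.225 * 3.84845e-05)) = 132.8 m/s

132.8 m/s


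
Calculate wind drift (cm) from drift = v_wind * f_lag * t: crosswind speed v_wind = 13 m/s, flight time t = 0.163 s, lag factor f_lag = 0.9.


drift = v_wind * lag * t = 13 * 0.9 * 0.163 = 1.9071 m ≈ 190.7 cm

190.7 cm


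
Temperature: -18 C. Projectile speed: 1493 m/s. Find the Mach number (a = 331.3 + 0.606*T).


a = 331.3 + 0.606*(-18) = 320.392 m/s
M = v/a = 1493/320.392 = 4.66

4.66


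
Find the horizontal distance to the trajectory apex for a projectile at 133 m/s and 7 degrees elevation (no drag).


R = v0^2*sin(2*theta)/g = 133^2*sin(2*7°)/9.81 = 436.224 m
apex_dist = R/2 = 436.224/2 = 218.1 m

218.1 m


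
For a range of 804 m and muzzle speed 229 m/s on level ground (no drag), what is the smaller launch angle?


sin(2*theta) = R*g/v0^2 = 804*9.81/229^2 = 0.150402, theta = arcsin(0.150402)/2 = 4.325°

4.325 degrees


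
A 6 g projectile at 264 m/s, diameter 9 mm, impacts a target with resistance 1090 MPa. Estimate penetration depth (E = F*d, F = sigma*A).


A = pi*(d/2)^2 = pi*(9/2)^2 = 63.6173 mm^2
E = 0.5*m*v^2 = 0.5*0.006*264^2 = 209.088 J
depth = E/(sigma*A) = 209.088 J / (1090 MPa * 63.6173 mm^2) = 209.088/(1090 * 63.6173) m = 0.00301528 m ≈ 3.015 mm

3.015 mm


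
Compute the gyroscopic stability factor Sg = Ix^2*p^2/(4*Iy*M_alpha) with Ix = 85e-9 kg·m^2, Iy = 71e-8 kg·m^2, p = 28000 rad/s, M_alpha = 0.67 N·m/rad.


Sg = Ix^2 * p^2 / (4 * Iy * M_alpha) = (85e-9)^2 * 28000^2 / (4 * 71e-8 * 0.67) = 2.977

2.977


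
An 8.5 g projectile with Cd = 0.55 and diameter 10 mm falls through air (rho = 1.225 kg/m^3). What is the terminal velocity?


A = pi*(d/2)^2 = pi*(10/2000)^2 = 7.85398e-05 m^2
vt = sqrt(2mg/(Cd*rho*A)) = sqrt(2*0.0085*9.81/(0.55 * 1.225 * 7.85398e-05)) = 56.14 m/s

56.14 m/s


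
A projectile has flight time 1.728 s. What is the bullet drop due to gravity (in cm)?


drop = 0.5*g*t^2 = 0.5*9.81*1.728^2 = 14.6463 m ≈ 1465 cm

1465 cm


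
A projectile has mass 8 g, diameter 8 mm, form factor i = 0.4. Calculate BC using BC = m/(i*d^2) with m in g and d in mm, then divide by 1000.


BC = m/(i*d^2*1000) = 8/(0.4 * 8^2 * 1000) = 0.0003125

0.0003125


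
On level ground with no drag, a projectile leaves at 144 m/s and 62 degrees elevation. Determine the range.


R = v0^2 * sin(2*theta) / g = 144^2 * sin(2*62°) / 9.81 = 1752 m

1752 m


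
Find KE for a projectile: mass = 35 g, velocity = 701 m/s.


E = 0.5*m*v^2 = 0.5*0.035*701^2 = 8600 J

8600 J


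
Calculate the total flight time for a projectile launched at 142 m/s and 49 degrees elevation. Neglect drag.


T = 2*v0*sin(theta)/g = 2*142*sin(49°)/9.81 = 21.85 s

21.85 s


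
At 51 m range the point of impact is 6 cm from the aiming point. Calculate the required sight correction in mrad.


1 mrad subtends 1 cm per 10 m of range, so adj = error_cm / (dist_m / 10) = 6 / (51/10) = 1.176 mrad

1.176 mrad


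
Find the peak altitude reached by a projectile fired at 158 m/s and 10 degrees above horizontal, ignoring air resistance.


H = (v0*sin(theta))^2 / (2g) = (158*sin(10°))^2 / (2*9.81) = 38.37 m

38.37 m


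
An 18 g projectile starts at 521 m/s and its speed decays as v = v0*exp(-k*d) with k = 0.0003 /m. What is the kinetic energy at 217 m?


v = v0*exp(-k*d) = 521*exp(-0.0003*217) = 488.163 m/s
E = 0.5*m*v^2 = 0.5*0.018*488.163^2 = 2145 J

2145 J


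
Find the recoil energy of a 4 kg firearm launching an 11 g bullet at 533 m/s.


v_r = m_p*v_p/m_gun = 0.011*533/4 = 1.46575 m/s, E_r = 0.5*m_gun*v_r^2 = 0.5*4*1.46575^2 = 4.297 J

4.297 J


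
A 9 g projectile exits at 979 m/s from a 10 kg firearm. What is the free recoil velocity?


v_recoil = m_p * v_p / m_gun = 0.009 * 979 / 10 = 0.8811 m/s

0.8811 m/s


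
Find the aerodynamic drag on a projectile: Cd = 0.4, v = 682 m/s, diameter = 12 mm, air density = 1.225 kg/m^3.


A = pi*(d/2)^2 = pi*(12/2000)^2 = 1.13097e-04 m^2
Fd = 0.5*Cd*rho*A*v^2 = 0.5*0.4*1.225*1.13097e-04*682^2 = 12.89 N

12.89 N


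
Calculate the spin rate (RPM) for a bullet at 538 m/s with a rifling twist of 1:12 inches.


twist_m = 12*0.0254 = 0.3048 m
spin = v/twist = 538/0.3048 = 1765.092 rev/s
RPM = spin*60 = 1765.092*60 ≈ 105906 RPM

105906 RPM


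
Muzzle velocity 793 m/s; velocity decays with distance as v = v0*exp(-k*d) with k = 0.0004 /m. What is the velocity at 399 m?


v = v0*exp(-k*d) = 793*exp(-0.0004*399) = 676 m/s

676 m/s


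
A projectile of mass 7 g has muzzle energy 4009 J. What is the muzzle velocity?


v = sqrt(2*E/m) = sqrt(2*4009/0.007) = 1070 m/s

1070 m/s


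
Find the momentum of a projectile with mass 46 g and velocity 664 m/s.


p = m*v = 0.046*664 = 30.54 kg·m/s

30.54 kg·m/s


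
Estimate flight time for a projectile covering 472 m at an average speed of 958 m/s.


t = d/v = 472/958 = 0.4927 s

0.4927 s


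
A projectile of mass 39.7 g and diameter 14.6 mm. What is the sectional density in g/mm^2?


SD = m/d^2 = 39.7/14.6^2 = 0.1862 g/mm^2

0.1862 g/mm^2


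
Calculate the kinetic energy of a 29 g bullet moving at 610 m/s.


E = 0.5*m*v^2 = 0.5*0.029*610^2 = 5395 J

5395 J


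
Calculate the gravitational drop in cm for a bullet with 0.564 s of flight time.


drop = 0.5*g*t^2 = 0.5*9.81*0.564^2 = 1.56026 m ≈ 156 cm

156 cm


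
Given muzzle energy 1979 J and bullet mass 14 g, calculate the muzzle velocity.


v = sqrt(2*E/m) = sqrt(2*1979/0.014) = 531.7 m/s

531.7 m/s


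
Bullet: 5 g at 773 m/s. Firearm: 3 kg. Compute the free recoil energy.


v_r = m_p*v_p/m_gun = 0.005*773/3 = 1.28833 m/s, E_r = 0.5*m_gun*v_r^2 = 0.5*3*1.28833^2 = 2.49 J

2.49 J


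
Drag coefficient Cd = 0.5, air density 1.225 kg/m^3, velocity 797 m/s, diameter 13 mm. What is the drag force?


A = pi*(d/2)^2 = pi*(13/2000)^2 = 1.32732e-04 m^2
Fd = 0.5*Cd*rho*A*v^2 = 0.5*0.5*1.225*1.32732e-04*797^2 = 25.82 N

25.82 N


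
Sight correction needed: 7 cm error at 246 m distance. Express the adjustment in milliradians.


1 mrad subtends 1 cm per 10 m of range, so adj = error_cm / (dist_m / 10) = 7 / (246/10) = 0.2846 mrad

0.2846 mrad


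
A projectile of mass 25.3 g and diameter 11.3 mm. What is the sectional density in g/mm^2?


SD = m/d^2 = 25.3/11.3^2 = 0.1981 g/mm^2

0.1981 g/mm^2


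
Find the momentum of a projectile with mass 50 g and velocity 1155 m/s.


p = m*v = 0.05*1155 = 57.75 kg·m/s

57.75 kg·m/s


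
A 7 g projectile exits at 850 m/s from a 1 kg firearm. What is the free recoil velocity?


v_recoil = m_p * v_p / m_gun = 0.007 * 850 / 1 = 5.95 m/s

5.95 m/s


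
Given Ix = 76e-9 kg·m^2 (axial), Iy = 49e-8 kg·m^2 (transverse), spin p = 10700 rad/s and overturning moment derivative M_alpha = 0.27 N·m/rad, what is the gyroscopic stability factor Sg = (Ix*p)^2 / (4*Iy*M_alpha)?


Sg = Ix^2 * p^2 / (4 * Iy * M_alpha) = (76e-9)^2 * 10700^2 / (4 * 49e-8 * 0.27) = 1.25

1.25


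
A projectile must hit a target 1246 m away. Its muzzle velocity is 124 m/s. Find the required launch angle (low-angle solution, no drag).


sin(2*theta) = R*g/v0^2 = 1246*9.81/124^2 = 0.794957, theta = arcsin(0.794957)/2 = 26.33°

26.33 degrees


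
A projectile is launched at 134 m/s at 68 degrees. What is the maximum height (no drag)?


H = (v0*sin(theta))^2 / (2g) = (134*sin(68°))^2 / (2*9.81) = 786.8 m

786.8 m


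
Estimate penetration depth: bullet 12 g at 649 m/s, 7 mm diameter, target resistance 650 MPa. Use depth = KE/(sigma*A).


A = pi*(d/2)^2 = pi*(7/2)^2 = 38.4845 mm^2
E = 0.5*m*v^2 = 0.5*0.012*649^2 = 2527.21 J
depth = E/(sigma*A) = 2527.21 J / (650 MPa * 38.4845 mm^2) = 2527.21/(650 * 38.4845) m = 0.101028 m ≈ 101 mm

101 mm


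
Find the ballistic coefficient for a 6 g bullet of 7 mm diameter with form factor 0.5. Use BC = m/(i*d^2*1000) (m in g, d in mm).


BC = m/(i*d^2*1000) = 6/(0.5 * 7^2 * 1000) = 0.0002449

0.0002449


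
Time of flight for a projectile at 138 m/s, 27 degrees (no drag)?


T = 2*v0*sin(theta)/g = 2*138*sin(27°)/9.81 = 12.77 s

12.77 s


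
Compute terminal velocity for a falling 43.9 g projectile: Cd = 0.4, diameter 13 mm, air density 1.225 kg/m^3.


A = pi*(d/2)^2 = pi*(13/2000)^2 = 1.32732e-04 m^2
vt = sqrt(2mg/(Cd*rho*A)) = sqrt(2*0.0439*9.81/(0.4 * 1.225 * 1.32732e-04)) = 115.1 m/s

115.1 m/s


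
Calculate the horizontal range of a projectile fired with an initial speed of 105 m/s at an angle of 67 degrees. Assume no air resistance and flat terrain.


R = v0^2 * sin(2*theta) / g = 105^2 * sin(2*67°) / 9.81 = 808.4 m

808.4 m


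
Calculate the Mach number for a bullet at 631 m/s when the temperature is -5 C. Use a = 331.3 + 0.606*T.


a = 331.3 + 0.606*(-5) = 328.27 m/s
M = v/a = 631/328.27 = 1.922

1.922


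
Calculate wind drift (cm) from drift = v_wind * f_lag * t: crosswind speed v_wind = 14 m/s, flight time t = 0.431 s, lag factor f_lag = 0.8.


drift = v_wind * lag * t = 14 * 0.8 * 0.431 = 4.8272 m ≈ 482.7 cm

482.7 cm


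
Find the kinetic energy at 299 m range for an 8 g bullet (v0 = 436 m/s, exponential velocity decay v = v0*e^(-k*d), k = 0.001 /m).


v = v0*exp(-k*d) = 436*exp(-0.001*299) = 323.32 m/s
E = 0.5*m*v^2 = 0.5*0.008*323.32^2 = 418.1 J

418.1 J


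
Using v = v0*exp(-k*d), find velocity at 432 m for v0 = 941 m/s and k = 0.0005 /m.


v = v0*exp(-k*d) = 941*exp(-0.0005*432) = 758.2 m/s

758.2 m/s


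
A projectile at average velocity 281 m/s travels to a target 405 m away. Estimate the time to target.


t = d/v = 405/281 = 1.441 s

1.441 s


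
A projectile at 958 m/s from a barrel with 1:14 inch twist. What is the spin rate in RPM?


twist_m = 14*0.0254 = 0.3556 m
spin = v/twist = 958/0.3556 = 2694.038 rev/s
RPM = spin*60 = 2694.038*60 ≈ 161642 RPM

161642 RPM


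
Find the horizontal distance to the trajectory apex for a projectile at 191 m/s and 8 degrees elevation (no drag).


R = v0^2*sin(2*theta)/g = 191^2*sin(2*8°)/9.81 = 1025.03 m
apex_dist = R/2 = 1025.03/2 = 512.5 m

512.5 m


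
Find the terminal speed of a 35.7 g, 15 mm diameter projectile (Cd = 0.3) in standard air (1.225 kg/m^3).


A = pi*(d/2)^2 = pi*(15/2000)^2 = 1.76715e-04 m^2
vt = sqrt(2mg/(Cd*rho*A)) = sqrt(2*0.0357*9.81/(0.3 * 1.225 * 1.76715e-04)) = 103.9 m/s

103.9 m/s


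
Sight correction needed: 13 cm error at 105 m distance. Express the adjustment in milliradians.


1 mrad subtends 1 cm per 10 m of range, so adj = error_cm / (dist_m / 10) = 13 / (105/10) = 1.238 mrad

1.238 mrad


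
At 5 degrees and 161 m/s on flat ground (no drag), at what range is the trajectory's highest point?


R = v0^2*sin(2*theta)/g = 161^2*sin(2*5°)/9.81 = 458.831 m
apex_dist = R/2 = 458.831/2 = 229.4 m

229.4 m


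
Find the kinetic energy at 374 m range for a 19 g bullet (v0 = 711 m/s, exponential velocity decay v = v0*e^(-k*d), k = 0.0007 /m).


v = v0*exp(-k*d) = 711*exp(-0.0007*374) = 547.232 m/s
E = 0.5*m*v^2 = 0.5*0.019*547.232^2 = 2845 J

2845 J


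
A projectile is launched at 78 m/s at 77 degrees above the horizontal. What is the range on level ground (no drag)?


R = v0^2 * sin(2*theta) / g = 78^2 * sin(2*77°) / 9.81 = 271.9 m

271.9 m


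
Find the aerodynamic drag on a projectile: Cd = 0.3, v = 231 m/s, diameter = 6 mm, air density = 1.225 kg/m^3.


A = pi*(d/2)^2 = pi*(6/2000)^2 = 2.82743e-05 m^2
Fd = 0.5*Cd*rho*A*v^2 = 0.5*0.3*1.225*2.82743e-05*231^2 = 0.2772 N

0.2772 N


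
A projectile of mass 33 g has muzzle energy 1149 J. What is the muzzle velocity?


v = sqrt(2*E/m) = sqrt(2*1149/0.033) = 263.9 m/s

263.9 m/s


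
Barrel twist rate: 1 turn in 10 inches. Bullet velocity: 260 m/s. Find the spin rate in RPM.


twist_m = 10*0.0254 = 0.254 m
spin = v/twist = 260/0.254 = 1023.622 rev/s
RPM = spin*60 = 1023.622*60 ≈ 61417 RPM

61417 RPM


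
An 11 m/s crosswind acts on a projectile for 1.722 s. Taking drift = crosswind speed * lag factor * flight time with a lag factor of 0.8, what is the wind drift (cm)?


drift = v_wind * lag * t = 11 * 0.8 * 1.722 = 15.1536 m ≈ 1515 cm

1515 cm


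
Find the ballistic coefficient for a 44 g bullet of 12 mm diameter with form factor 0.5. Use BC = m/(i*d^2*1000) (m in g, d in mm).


BC = m/(i*d^2*1000) = 44/(0.5 * 12^2 * 1000) = 0.0006111

0.0006111


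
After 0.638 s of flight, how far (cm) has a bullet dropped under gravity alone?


drop = 0.5*g*t^2 = 0.5*9.81*0.638^2 = 1.99655 m ≈ 199.7 cm

199.7 cm


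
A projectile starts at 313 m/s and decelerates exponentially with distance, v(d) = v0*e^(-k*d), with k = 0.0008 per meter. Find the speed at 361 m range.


v = v0*exp(-k*d) = 313*exp(-0.0008*361) = 234.5 m/s

234.5 m/s


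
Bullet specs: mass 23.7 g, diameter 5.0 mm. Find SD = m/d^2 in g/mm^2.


SD = m/d^2 = 23.7/5.0^2 = 0.948 g/mm^2

0.948 g/mm^2


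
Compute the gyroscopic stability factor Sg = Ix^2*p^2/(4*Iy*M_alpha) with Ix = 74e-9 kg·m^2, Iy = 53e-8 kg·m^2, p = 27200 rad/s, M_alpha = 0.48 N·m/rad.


Sg = Ix^2 * p^2 / (4 * Iy * M_alpha) = (74e-9)^2 * 27200^2 / (4 * 53e-8 * 0.48) = 3.981

3.981


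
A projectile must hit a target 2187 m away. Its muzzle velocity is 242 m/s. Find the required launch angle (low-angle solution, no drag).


sin(2*theta) = R*g/v0^2 = 2187*9.81/242^2 = 0.366342, theta = arcsin(0.366342)/2 = 10.75°

10.75 degrees


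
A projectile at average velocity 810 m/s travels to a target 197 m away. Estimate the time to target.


t = d/v = 197/810 = 0.2432 s

0.2432 s


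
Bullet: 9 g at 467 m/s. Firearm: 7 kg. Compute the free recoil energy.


v_r = m_p*v_p/m_gun = 0.009*467/7 = 0.600429 m/s, E_r = 0.5*m_gun*v_r^2 = 0.5*7*0.600429^2 = 1.262 J

1.262 J


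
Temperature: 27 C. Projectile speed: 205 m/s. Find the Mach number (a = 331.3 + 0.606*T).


a = 331.3 + 0.606*(27) = 347.662 m/s
M = v/a = 205/347.662 = 0.5897

0.5897


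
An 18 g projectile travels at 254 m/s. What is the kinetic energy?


E = 0.5*m*v^2 = 0.5*0.018*254^2 = 580.6 J

580.6 J


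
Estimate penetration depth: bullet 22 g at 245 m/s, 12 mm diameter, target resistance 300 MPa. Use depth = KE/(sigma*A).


A = pi*(d/2)^2 = pi*(12/2)^2 = 113.097 mm^2
E = 0.5*m*v^2 = 0.5*0.022*245^2 = 660.275 J
depth = E/(sigma*A) = 660.275 J / (300 MPa * 113.097 mm^2) = 660.275/(300 * 113.097) m = 0.0194604 m ≈ 19.46 mm

19.46 mm


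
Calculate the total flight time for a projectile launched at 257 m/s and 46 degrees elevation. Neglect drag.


T = 2*v0*sin(theta)/g = 2*257*sin(46°)/9.81 = 37.69 s

37.69 s


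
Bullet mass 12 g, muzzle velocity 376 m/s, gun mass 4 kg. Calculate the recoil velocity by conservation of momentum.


v_recoil = m_p * v_p / m_gun = 0.012 * 376 / 4 = 1.128 m/s

1.128 m/s


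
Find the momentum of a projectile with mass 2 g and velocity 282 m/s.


p = m*v = 0.002*282 = 0.564 kg·m/s

0.564 kg·m/s


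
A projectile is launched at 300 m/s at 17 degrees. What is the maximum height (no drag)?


H = (v0*sin(theta))^2 / (2g) = (300*sin(17°))^2 / (2*9.81) = 392.1 m

392.1 m


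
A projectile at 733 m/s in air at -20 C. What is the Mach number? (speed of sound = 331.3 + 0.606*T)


a = 331.3 + 0.606*(-20) = 319.18 m/s
M = v/a = 733/319.18 = 2.297

2.297


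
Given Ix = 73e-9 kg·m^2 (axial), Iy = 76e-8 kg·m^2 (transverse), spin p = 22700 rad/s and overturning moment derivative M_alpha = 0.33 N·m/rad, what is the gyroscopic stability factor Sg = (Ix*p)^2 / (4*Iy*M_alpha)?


Sg = Ix^2 * p^2 / (4 * Iy * M_alpha) = (73e-9)^2 * 22700^2 / (4 * 76e-8 * 0.33) = 2.737

2.737


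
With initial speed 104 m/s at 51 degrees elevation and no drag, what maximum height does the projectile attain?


H = (v0*sin(theta))^2 / (2g) = (104*sin(51°))^2 / (2*9.81) = 332.9 m

332.9 m


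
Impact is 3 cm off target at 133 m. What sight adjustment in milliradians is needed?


1 mrad subtends 1 cm per 10 m of range, so adj = error_cm / (dist_m / 10) = 3 / (133/10) = 0.2256 mrad

0.2256 mrad


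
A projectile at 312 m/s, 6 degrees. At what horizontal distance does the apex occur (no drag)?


R = v0^2*sin(2*theta)/g = 312^2*sin(2*6°)/9.81 = 2063.09 m
apex_dist = R/2 = 2063.09/2 = 1032 m

1032 m


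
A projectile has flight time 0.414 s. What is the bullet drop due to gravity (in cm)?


drop = 0.5*g*t^2 = 0.5*9.81*0.414^2 = 0.840697 m ≈ 84.07 cm

84.07 cm


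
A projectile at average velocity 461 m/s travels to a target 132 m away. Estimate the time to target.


t = d/v = 132/461 = 0.2863 s

0.2863 s


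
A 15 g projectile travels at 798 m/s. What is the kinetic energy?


E = 0.5*m*v^2 = 0.5*0.015*798^2 = 4776 J

4776 J


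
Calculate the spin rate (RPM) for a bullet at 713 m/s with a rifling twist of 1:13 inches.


twist_m = 13*0.0254 = 0.3302 m
spin = v/twist = 713/0.3302 = 2159.297 rev/s
RPM = spin*60 = 2159.297*60 ≈ 129558 RPM

129558 RPM


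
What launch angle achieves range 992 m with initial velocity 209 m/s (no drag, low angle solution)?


sin(2*theta) = R*g/v0^2 = 992*9.81/209^2 = 0.222786, theta = arcsin(0.222786)/2 = 6.436°

6.436 degrees


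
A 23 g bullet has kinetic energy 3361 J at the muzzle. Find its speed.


v = sqrt(2*E/m) = sqrt(2*3361/0.023) = 540.6 m/s

540.6 m/s


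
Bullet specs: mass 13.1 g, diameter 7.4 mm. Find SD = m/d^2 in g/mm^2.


SD = m/d^2 = 13.1/7.4^2 = 0.2392 g/mm^2

0.2392 g/mm^2


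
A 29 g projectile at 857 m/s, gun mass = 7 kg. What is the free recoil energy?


v_r = m_p*v_p/m_gun = 0.029*857/7 = 3.55043 m/s, E_r = 0.5*m_gun*v_r^2 = 0.5*7*3.55043^2 = 44.12 J

44.12 J


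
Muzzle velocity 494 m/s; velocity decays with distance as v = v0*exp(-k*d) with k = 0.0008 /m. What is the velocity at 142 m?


v = v0*exp(-k*d) = 494*exp(-0.0008*142) = 441 m/s

441 m/s


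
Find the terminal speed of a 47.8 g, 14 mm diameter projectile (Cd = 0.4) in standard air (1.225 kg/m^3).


A = pi*(d/2)^2 = pi*(14/2000)^2 = 1.53938e-04 m^2
vt = sqrt(2mg/(Cd*rho*A)) = sqrt(2*0.0478*9.81/(0.4 * 1.225 * 1.53938e-04)) = 111.5 m/s

111.5 m/s


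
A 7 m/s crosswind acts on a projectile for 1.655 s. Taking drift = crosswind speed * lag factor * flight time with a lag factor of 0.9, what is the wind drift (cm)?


drift = v_wind * lag * t = 7 * 0.9 * 1.655 = 10.4265 m ≈ 1043 cm

1043 cm


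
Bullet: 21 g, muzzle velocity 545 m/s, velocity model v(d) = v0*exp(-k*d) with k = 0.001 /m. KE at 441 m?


v = v0*exp(-k*d) = 545*exp(-0.001*441) = 350.649 m/s
E = 0.5*m*v^2 = 0.5*0.021*350.649^2 = 1291 J

1291 J


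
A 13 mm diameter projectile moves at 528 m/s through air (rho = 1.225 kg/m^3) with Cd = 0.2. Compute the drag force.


A = pi*(d/2)^2 = pi*(13/2000)^2 = 1.32732e-04 m^2
Fd = 0.5*Cd*rho*A*v^2 = 0.5*0.2*1.225*1.32732e-04*528^2 = 4.533 N

4.533 N


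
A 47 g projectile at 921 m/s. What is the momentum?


p = m*v = 0.047*921 = 43.29 kg·m/s

43.29 kg·m/s


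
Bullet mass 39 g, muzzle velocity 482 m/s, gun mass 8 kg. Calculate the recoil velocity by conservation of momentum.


v_recoil = m_p * v_p / m_gun = 0.039 * 482 / 8 = 2.35 m/s

2.35 m/s


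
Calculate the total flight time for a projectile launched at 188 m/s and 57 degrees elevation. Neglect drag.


T = 2*v0*sin(theta)/g = 2*188*sin(57°)/9.81 = 32.14 s

32.14 s


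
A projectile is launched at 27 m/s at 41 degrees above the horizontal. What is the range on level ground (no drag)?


R = v0^2 * sin(2*theta) / g = 27^2 * sin(2*41°) / 9.81 = 73.59 m

73.59 m


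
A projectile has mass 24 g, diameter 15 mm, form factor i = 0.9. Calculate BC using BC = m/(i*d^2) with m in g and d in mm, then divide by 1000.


BC = m/(i*d^2*1000) = 24/(0.9 * 15^2 * 1000) = 0.0001185

0.0001185


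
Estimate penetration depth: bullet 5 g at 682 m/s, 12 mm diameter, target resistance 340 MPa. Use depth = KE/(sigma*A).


A = pi*(d/2)^2 = pi*(12/2)^2 = 113.097 mm^2
E = 0.5*m*v^2 = 0.5*0.005*682^2 = 1162.81 J
depth = E/(sigma*A) = 1162.81 J / (340 MPa * 113.097 mm^2) = 1162.81/(340 * 113.097) m = 0.0302397 m ≈ 30.24 mm

30.24 mm


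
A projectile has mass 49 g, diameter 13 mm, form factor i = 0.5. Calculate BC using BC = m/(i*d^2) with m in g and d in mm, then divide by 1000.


BC = m/(i*d^2*1000) = 49/(0.5 * 13^2 * 1000) = 0.0005799

0.0005799


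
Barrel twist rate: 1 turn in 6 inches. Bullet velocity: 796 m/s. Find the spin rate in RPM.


twist_m = 6*0.0254 = 0.1524 m
spin = v/twist = 796/0.1524 = 5223.097 rev/s
RPM = spin*60 = 5223.097*60 ≈ 313386 RPM

313386 RPM


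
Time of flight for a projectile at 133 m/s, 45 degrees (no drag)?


T = 2*v0*sin(theta)/g = 2*133*sin(45°)/9.81 = 19.17 s

19.17 s


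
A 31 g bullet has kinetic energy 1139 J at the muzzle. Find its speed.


v = sqrt(2*E/m) = sqrt(2*1139/0.031) = 271.1 m/s

271.1 m/s


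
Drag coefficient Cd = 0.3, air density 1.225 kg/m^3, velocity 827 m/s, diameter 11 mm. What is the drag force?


A = pi*(d/2)^2 = pi*(11/2000)^2 = 9.50332e-05 m^2
Fd = 0.5*Cd*rho*A*v^2 = 0.5*0.3*1.225*9.50332e-05*827^2 = 11.94 N

11.94 N


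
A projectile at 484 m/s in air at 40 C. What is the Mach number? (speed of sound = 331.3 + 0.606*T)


a = 331.3 + 0.606*(40) = 355.54 m/s
M = v/a = 484/355.54 = 1.361

1.361


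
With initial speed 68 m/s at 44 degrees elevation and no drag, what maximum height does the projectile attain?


H = (v0*sin(theta))^2 / (2g) = (68*sin(44°))^2 / (2*9.81) = 113.7 m

113.7 m


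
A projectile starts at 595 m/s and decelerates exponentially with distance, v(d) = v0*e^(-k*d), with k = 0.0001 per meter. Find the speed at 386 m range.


v = v0*exp(-k*d) = 595*exp(-0.0001*386) = 572.5 m/s

572.5 m/s


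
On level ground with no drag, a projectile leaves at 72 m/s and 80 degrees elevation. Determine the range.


R = v0^2 * sin(2*theta) / g = 72^2 * sin(2*80°) / 9.81 = 180.7 m

180.7 m


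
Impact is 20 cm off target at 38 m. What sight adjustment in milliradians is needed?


1 mrad subtends 1 cm per 10 m of range, so adj = error_cm / (dist_m / 10) = 20 / (38/10) = 5.263 mrad

5.263 mrad


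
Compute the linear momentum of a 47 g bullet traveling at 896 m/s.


p = m*v = 0.047*896 = 42.11 kg·m/s

42.11 kg·m/s


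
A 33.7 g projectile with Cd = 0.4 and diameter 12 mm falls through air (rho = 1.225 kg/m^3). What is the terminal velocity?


A = pi*(d/2)^2 = pi*(12/2000)^2 = 1.13097e-04 m^2
vt = sqrt(2mg/(Cd*rho*A)) = sqrt(2*0.0337*9.81/(0.4 * 1.225 * 1.13097e-04)) = 109.2 m/s

109.2 m/s
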